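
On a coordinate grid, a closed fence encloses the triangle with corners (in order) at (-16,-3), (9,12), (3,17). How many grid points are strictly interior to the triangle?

105

Using the shoelace formula, 2A = |((-16)·12 − 9·(-3)) + (9·17 − 3·12) + (3·(-3) − (-16)·17)| = 215, so the area is 215/2.
The number of boundary lattice points is Σ gcd(|Δx|,|Δy|) = gcd(25,15) + gcd(6,5) + gcd(19,20) = 5+1+1 = 7.
Pick's theorem gives I = A − B/2 + 1 = 215/2 − 7/2 + 1 = 105.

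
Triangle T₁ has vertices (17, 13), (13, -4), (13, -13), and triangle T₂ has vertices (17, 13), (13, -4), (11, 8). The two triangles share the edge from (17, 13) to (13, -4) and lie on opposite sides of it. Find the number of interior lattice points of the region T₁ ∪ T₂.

53

The union is the simple quadrilateral with vertices (17, 13), (13, -13), (13, -4), (11, 8) in order.
By the shoelace formula, twice the signed area is |[17·(-13) − 13·13] + [13·(-4) − 13·(-13)] + [13·8 − 11·(-4)] + [11·13 − 17·8]| = 118, so the area is 59.
The number of boundary lattice points is Σ gcd(|Δx|,|Δy|) = gcd(4,26) + gcd(0,9) + gcd(2,12) + gcd(6,5) = 2+9+2+1 = 14.
By Pick's theorem I = A − B/2 + 1 = 59 − 14/2 + 1 = 53.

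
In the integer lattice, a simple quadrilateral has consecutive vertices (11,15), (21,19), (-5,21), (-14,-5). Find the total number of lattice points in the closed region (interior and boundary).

303

By the shoelace formula, twice the signed area is |(11·19 − 21·15) + (21·21 − (-5)·19) + ((-5)·(-5) − (-14)·21) + ((-14)·15 − 11·(-5))| = 594, so the area is 297.
Summing gcd(|Δx|,|Δy|) over the edges gives the boundary count: gcd(10,4) + gcd(26,2) + gcd(9,26) + gcd(25,20) = 2+2+1+5 = 10.
Pick's theorem gives I = A − B/2 + 1 = 297 − 10/2 + 1 = 293, so the closed region contains I + B = 293 + 10 = 303 lattice points.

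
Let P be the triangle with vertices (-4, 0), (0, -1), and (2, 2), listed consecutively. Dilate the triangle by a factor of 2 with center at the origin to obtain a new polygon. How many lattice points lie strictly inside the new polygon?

25

The shoelace formula gives twice the area as |[(-4)·(-1) − 0·0] + [0·2 − 2·(-1)] + [2·0 − (-4)·2]| = 14, so the area is 7.
Along each edge there are gcd(|Δx|,|Δy|)+1 lattice points, so counting each shared vertex once the boundary has gcd(4,1) + gcd(2,3) + gcd(6,2) = 1+1+2 = 4.
Scaling by 2 multiplies the area by 2² = 4 (so the new area is 28) and multiplies the boundary lattice-point count by 2, giving 8.
By Pick's theorem, the interior count of the dilated polygon is 28 − 8/2 + 1 = 25.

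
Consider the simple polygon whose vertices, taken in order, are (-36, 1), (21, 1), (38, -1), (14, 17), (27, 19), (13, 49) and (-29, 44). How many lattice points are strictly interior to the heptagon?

By the shoelace formula, twice the signed area is |((-36)·1 − 21·1) + (21·(-1) − 38·1) + (38·17 − 14·(-1)) + (14·19 − 27·17) + (27·49 − 13·19) + (13·44 − (-29)·49) + ((-29)·1 − (-36)·44)| = 4975, so the area is 4975/2.
The number of boundary lattice points is Σ gcd(|Δx|,|Δy|) = gcd(57,0) + gcd(17,2) + gcd(24,18) + gcd(13,2) + gcd(14,30) + gcd(42,5) + gcd(7,43) = 57+1+6+1+2+1+1 = 69.
Pick's theorem gives I = A − B/2 + 1 = 4975/2 − 69/2 + 1 = 2454.

2454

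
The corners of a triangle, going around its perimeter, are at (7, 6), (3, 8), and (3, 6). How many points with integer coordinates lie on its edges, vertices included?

8

Summing gcd(|Δx|,|Δy|) over the edges gives the boundary count: gcd(4,2) + gcd(0,2) + gcd(4,0) = 2+2+4 = 8.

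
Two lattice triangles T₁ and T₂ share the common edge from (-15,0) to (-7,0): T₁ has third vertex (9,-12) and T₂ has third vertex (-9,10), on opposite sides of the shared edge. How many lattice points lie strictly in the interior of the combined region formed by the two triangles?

79

The union is the simple quadrilateral with vertices (-15,0), (9,-12), (-7,0), (-9,10) in order.
The shoelace formula gives twice the area as |[(-15)·(-12) − 9·0] + [9·0 − (-7)·(-12)] + [(-7)·10 − (-9)·0] + [(-9)·0 − (-15)·10]| = 176, so the area is 88.
Along each edge there are gcd(|Δx|,|Δy|)+1 lattice points, so counting each shared vertex once the boundary has gcd(24,12) + gcd(16,12) + gcd(2,10) + gcd(6,10) = 12+4+2+2 = 20.
By Pick's theorem I = A − B/2 + 1 = 88 − 20/2 + 1 = 79.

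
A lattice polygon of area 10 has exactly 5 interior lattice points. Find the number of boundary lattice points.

12

Pick's theorem gives A = I + B/2 − 1, so B = 2(A − I + 1) = 2(10 − 5 + 1) = 12.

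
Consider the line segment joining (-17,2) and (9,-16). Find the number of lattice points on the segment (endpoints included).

The number of lattice points on a segment between lattice points is gcd(|Δx|,|Δy|) + 1 = gcd(26,18) + 1 = 2 + 1 = 3.

3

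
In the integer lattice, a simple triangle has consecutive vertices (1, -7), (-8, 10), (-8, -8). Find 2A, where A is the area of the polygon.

Using the shoelace formula, 2A = |[1·10 − (-8)·(-7)] + [(-8)·(-8) − (-8)·10] + [(-8)·(-7) − 1·(-8)]| = 162, so the area is 81.

162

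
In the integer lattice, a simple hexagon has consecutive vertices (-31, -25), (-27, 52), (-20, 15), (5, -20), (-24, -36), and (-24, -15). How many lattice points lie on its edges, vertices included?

30

Along each edge there are gcd(|Δx|,|Δy|)+1 lattice points, so counting each shared vertex once the boundary has gcd(4,77) + gcd(7,37) + gcd(25,35) + gcd(29,16) + gcd(0,21) + gcd(7,10) = 1+1+5+1+21+1 = 30.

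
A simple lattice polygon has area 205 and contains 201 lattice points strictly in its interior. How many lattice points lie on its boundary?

10

Pick's theorem gives A = I + B/2 − 1, so B = 2(A − I + 1) = 2(205 − 201 + 1) = 10.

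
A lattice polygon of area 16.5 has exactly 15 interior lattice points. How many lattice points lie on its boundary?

Pick's theorem gives A = I + B/2 − 1, so B = 2(A − I + 1) = 2(16.5 − 15 + 1) = 5.

5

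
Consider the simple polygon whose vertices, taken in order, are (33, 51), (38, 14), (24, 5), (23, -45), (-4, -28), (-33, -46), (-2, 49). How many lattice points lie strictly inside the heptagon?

Using the shoelace formula, 2A = |[33·14 − 38·51] + [38·5 − 24·14] + [24·(-45) − 23·5] + [23·(-28) − (-4)·(-45)] + [(-4)·(-46) − (-33)·(-28)] + [(-33)·49 − (-2)·(-46)] + [(-2)·51 − 33·49]| = 7809, so the area is 3904.5.
Summing gcd(|Δx|,|Δy|) over the edges gives the boundary count: gcd(5,37) + gcd(14,9) + gcd(1,50) + gcd(27,17) + gcd(29,18) + gcd(31,95) + gcd(35,2) = 1+1+1+1+1+1+1 = 7.
By Pick's theorem A = I + B/2 − 1, so I = 3904.5 − 7/2 + 1 = 3902.

3902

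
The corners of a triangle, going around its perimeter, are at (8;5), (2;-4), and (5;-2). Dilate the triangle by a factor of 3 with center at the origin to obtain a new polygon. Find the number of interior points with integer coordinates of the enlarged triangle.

61

Using the shoelace formula, 2A = |[8·(-4) − 2·5] + [2·(-2) − 5·(-4)] + [5·5 − 8·(-2)]| = 15, so the area is 7.5.
Along each edge there are gcd(|Δx|,|Δy|)+1 lattice points, so counting each shared vertex once the boundary has gcd(6,9) + gcd(3,2) + gcd(3,7) = 3+1+1 = 5.
Scaling by 3 multiplies the area by 3² = 9 (so the new area is 67.5) and multiplies the boundary lattice-point count by 3, giving 15.
By Pick's theorem, the interior count of the dilated polygon is 67.5 − 15/2 + 1 = 61.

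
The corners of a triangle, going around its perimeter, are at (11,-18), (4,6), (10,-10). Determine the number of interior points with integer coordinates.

15

Using the shoelace formula, 2A = |(11·6 − 4·(-18)) + (4·(-10) − 10·6) + (10·(-18) − 11·(-10))| = 32, so the area is 16.
The number of boundary lattice points is Σ gcd(|Δx|,|Δy|) = gcd(7,24) + gcd(6,16) + gcd(1,8) = 1+2+1 = 4.
By Pick's theorem A = I + B/2 − 1, so I = 16 − 4/2 + 1 = 15.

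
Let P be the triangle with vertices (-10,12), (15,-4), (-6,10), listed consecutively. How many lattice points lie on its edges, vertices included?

Summing gcd(|Δx|,|Δy|) over the edges gives the boundary count: gcd(25,16) + gcd(21,14) + gcd(4,2) = 1+7+2 = 10.

10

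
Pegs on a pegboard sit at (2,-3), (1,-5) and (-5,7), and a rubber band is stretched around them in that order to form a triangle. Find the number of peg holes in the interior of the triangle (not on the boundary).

9

By the shoelace formula, twice the signed area is |(2·(-5) − 1·(-3)) + (1·7 − (-5)·(-5)) + ((-5)·(-3) − 2·7)| = 24, so the area is 12.
Along each edge there are gcd(|Δx|,|Δy|)+1 lattice points, so counting each shared vertex once the boundary has gcd(1,2) + gcd(6,12) + gcd(7,10) = 1+6+1 = 8.
By Pick's theorem A = I + B/2 − 1, so I = 12 − 8/2 + 1 = 9.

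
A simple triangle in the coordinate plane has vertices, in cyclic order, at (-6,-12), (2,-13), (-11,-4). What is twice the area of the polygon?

Using the shoelace formula, 2A = |[(-6)·(-13) − 2·(-12)] + [2·(-4) − (-11)·(-13)] + [(-11)·(-12) − (-6)·(-4)]| = 59, so the area is 59/2.

59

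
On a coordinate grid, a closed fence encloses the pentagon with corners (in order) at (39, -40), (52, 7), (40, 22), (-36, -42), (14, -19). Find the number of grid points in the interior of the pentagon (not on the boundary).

1887

The shoelace formula gives twice the area as |[39·7 − 52·(-40)] + [52·22 − 40·7] + [40·(-42) − (-36)·22] + [(-36)·(-19) − 14·(-42)] + [14·(-40) − 39·(-19)]| = 3782, so the area is 1891.
Along each edge there are gcd(|Δx|,|Δy|)+1 lattice points, so counting each shared vertex once the boundary has gcd(13,47) + gcd(12,15) + gcd(76,64) + gcd(50,23) + gcd(25,21) = 1+3+4+1+1 = 10.
By Pick's theorem A = I + B/2 − 1, so I = 1891 − 10/2 + 1 = 1887.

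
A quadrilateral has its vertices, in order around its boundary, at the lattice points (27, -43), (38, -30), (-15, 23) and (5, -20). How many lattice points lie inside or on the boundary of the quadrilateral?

By the shoelace formula, twice the signed area is |[27·(-30) − 38·(-43)] + [38·23 − (-15)·(-30)] + [(-15)·(-20) − 5·23] + [5·(-43) − 27·(-20)]| = 1758, so the area is 879.
Along each edge there are gcd(|Δx|,|Δy|)+1 lattice points, so counting each shared vertex once the boundary has gcd(11,13) + gcd(53,53) + gcd(20,43) + gcd(22,23) = 1+53+1+1 = 56.
Pick's theorem gives I = A − B/2 + 1 = 879 − 56/2 + 1 = 852, so the closed region contains I + B = 852 + 56 = 908 lattice points.

908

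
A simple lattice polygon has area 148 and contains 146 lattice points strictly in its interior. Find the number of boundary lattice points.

6

Pick's theorem gives A = I + B/2 − 1, so B = 2(A − I + 1) = 2(148 − 146 + 1) = 6.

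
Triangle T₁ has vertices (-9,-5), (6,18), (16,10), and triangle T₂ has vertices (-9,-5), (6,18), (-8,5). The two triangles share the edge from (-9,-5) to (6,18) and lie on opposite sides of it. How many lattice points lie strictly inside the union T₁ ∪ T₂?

235

The union is the simple quadrilateral with vertices (-9,-5), (16,10), (6,18), (-8,5) in order.
Using the shoelace formula, 2A = |[(-9)·10 − 16·(-5)] + [16·18 − 6·10] + [6·5 − (-8)·18] + [(-8)·(-5) − (-9)·5]| = 477, so the area is 477/2.
The number of boundary lattice points is Σ gcd(|Δx|,|Δy|) = gcd(25,15) + gcd(10,8) + gcd(14,13) + gcd(1,10) = 5+2+1+1 = 9.
By Pick's theorem I = A − B/2 + 1 = 477/2 − 9/2 + 1 = 235.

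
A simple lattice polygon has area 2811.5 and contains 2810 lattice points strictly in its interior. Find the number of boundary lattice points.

5

Pick's theorem gives A = I + B/2 − 1, so B = 2(A − I + 1) = 2(2811.5 − 2810 + 1) = 5.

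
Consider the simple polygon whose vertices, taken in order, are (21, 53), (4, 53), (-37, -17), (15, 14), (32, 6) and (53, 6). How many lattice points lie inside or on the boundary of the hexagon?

By the shoelace formula, twice the signed area is |(21·53 − 4·53) + (4·(-17) − (-37)·53) + ((-37)·14 − 15·(-17)) + (15·6 − 32·14) + (32·6 − 53·6) + (53·53 − 21·6)| = 4730, so the area is 2365.
The number of boundary lattice points is Σ gcd(|Δx|,|Δy|) = gcd(17,0) + gcd(41,70) + gcd(52,31) + gcd(17,8) + gcd(21,0) + gcd(32,47) = 17+1+1+1+21+1 = 42.
Pick's theorem gives I = A − B/2 + 1 = 2365 − 42/2 + 1 = 2345, so the closed region contains I + B = 2345 + 42 = 2387 lattice points.

2387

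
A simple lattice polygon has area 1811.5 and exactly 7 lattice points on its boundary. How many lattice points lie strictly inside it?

1809

From Pick's theorem, I = A − B/2 + 1 = 1811.5 − 7/2 + 1 = 1809.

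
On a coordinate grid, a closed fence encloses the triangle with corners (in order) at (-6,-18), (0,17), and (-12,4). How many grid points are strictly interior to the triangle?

170

By the shoelace formula, twice the signed area is |((-6)·17 − 0·(-18)) + (0·4 − (-12)·17) + ((-12)·(-18) − (-6)·4)| = 342, so the area is 171.
Along each edge there are gcd(|Δx|,|Δy|)+1 lattice points, so counting each shared vertex once the boundary has gcd(6,35) + gcd(12,13) + gcd(6,22) = 1+1+2 = 4.
Pick's theorem gives I = A − B/2 + 1 = 171 − 4/2 + 1 = 170.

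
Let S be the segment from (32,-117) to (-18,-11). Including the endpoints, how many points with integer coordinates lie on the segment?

The number of lattice points on a segment between lattice points is gcd(|Δx|,|Δy|) + 1 = gcd(50,106) + 1 = 2 + 1 = 3.

3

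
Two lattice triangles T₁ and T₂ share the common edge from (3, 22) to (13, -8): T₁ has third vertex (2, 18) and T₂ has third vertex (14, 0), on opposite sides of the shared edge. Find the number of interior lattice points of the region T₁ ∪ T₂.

The union is the simple quadrilateral with vertices (3, 22), (2, 18), (13, -8), (14, 0) in order.
By the shoelace formula, twice the signed area is |[3·18 − 2·22] + [2·(-8) − 13·18] + [13·0 − 14·(-8)] + [14·22 − 3·0]| = 180, so the area is 90.
Summing gcd(|Δx|,|Δy|) over the edges gives the boundary count: gcd(1,4) + gcd(11,26) + gcd(1,8) + gcd(11,22) = 1+1+1+11 = 14.
By Pick's theorem I = A − B/2 + 1 = 90 − 14/2 + 1 = 84.

84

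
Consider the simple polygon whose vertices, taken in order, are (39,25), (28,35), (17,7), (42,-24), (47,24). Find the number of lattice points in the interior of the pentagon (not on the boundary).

By the shoelace formula, twice the signed area is |[39·35 − 28·25] + [28·7 − 17·35] + [17·(-24) − 42·7] + [42·24 − 47·(-24)] + [47·25 − 39·24]| = 1939, so the area is 1939/2.
The number of boundary lattice points is Σ gcd(|Δx|,|Δy|) = gcd(11,10) + gcd(11,28) + gcd(25,31) + gcd(5,48) + gcd(8,1) = 1+1+1+1+1 = 5.
Pick's theorem gives I = A − B/2 + 1 = 1939/2 − 5/2 + 1 = 968.

968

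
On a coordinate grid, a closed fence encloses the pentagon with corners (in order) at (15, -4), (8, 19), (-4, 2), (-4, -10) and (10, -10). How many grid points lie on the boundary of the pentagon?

Summing gcd(|Δx|,|Δy|) over the edges gives the boundary count: gcd(7,23) + gcd(12,17) + gcd(0,12) + gcd(14,0) + gcd(5,6) = 1+1+12+14+1 = 29.

29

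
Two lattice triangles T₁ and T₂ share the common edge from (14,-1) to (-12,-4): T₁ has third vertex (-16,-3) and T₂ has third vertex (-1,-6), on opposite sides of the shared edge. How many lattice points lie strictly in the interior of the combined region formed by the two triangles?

The union is the simple quadrilateral with vertices (14,-1), (-16,-3), (-12,-4), (-1,-6) in order.
The shoelace formula gives twice the area as |(14·(-3) − (-16)·(-1)) + ((-16)·(-4) − (-12)·(-3)) + ((-12)·(-6) − (-1)·(-4)) + ((-1)·(-1) − 14·(-6))| = 123, so the area is 61.5.
Along each edge there are gcd(|Δx|,|Δy|)+1 lattice points, so counting each shared vertex once the boundary has gcd(30,2) + gcd(4,1) + gcd(11,2) + gcd(15,5) = 2+1+1+5 = 9.
By Pick's theorem I = A − B/2 + 1 = 61.5 − 9/2 + 1 = 58.

58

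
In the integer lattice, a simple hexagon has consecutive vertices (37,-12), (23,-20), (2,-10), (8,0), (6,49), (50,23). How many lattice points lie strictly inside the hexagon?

By the shoelace formula, twice the signed area is |[37·(-20) − 23·(-12)] + [23·(-10) − 2·(-20)] + [2·0 − 8·(-10)] + [8·49 − 6·0] + [6·23 − 50·49] + [50·(-12) − 37·23]| = 3945, so the area is 1972.5.
Along each edge there are gcd(|Δx|,|Δy|)+1 lattice points, so counting each shared vertex once the boundary has gcd(14,8) + gcd(21,10) + gcd(6,10) + gcd(2,49) + gcd(44,26) + gcd(13,35) = 2+1+2+1+2+1 = 9.
Pick's theorem gives I = A − B/2 + 1 = 1972.5 − 9/2 + 1 = 1969.

1969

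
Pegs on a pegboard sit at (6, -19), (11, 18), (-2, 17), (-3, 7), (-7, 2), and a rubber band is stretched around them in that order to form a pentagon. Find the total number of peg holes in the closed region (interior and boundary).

The shoelace formula gives twice the area as |[6·18 − 11·(-19)] + [11·17 − (-2)·18] + [(-2)·7 − (-3)·17] + [(-3)·2 − (-7)·7] + [(-7)·(-19) − 6·2]| = 741, so the area is 741/2.
The number of boundary lattice points is Σ gcd(|Δx|,|Δy|) = gcd(5,37) + gcd(13,1) + gcd(1,10) + gcd(4,5) + gcd(13,21) = 1+1+1+1+1 = 5.
Pick's theorem gives I = A − B/2 + 1 = 741/2 − 5/2 + 1 = 369, so the closed region contains I + B = 369 + 5 = 374 lattice points.

374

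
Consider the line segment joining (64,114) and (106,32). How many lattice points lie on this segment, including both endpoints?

The number of lattice points on a segment between lattice points is gcd(|Δx|,|Δy|) + 1 = gcd(42,82) + 1 = 2 + 1 = 3.

3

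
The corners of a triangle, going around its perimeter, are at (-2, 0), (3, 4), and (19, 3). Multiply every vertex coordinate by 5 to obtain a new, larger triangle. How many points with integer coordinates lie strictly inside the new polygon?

The shoelace formula gives twice the area as |[(-2)·4 − 3·0] + [3·3 − 19·4] + [19·0 − (-2)·3]| = 69, so the area is 34.5.
The number of boundary lattice points is Σ gcd(|Δx|,|Δy|) = gcd(5,4) + gcd(16,1) + gcd(21,3) = 1+1+3 = 5.
Scaling by 5 multiplies the area by 5² = 25 (so the new area is 1725/2) and multiplies the boundary lattice-point count by 5, giving 25.
By Pick's theorem, the interior count of the dilated polygon is 1725/2 − 25/2 + 1 = 851.

851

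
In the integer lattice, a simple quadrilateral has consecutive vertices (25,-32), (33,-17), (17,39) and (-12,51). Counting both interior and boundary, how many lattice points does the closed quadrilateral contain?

1332

The shoelace formula gives twice the area as |(25·(-17) − 33·(-32)) + (33·39 − 17·(-17)) + (17·51 − (-12)·39) + ((-12)·(-32) − 25·51)| = 2651, so the area is 2651/2.
Summing gcd(|Δx|,|Δy|) over the edges gives the boundary count: gcd(8,15) + gcd(16,56) + gcd(29,12) + gcd(37,83) = 1+8+1+1 = 11.
Pick's theorem gives I = A − B/2 + 1 = 2651/2 − 11/2 + 1 = 1321, so the closed region contains I + B = 1321 + 11 = 1332 lattice points.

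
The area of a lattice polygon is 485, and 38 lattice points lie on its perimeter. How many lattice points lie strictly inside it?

467

Pick's theorem A = I + B/2 − 1 rearranges to I = A − B/2 + 1 = 485 − 38/2 + 1 = 467.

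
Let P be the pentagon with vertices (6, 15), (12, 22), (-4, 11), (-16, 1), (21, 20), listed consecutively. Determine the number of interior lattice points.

95

By the shoelace formula, twice the signed area is |[6·22 − 12·15] + [12·11 − (-4)·22] + [(-4)·1 − (-16)·11] + [(-16)·20 − 21·1] + [21·15 − 6·20]| = 198, so the area is 99.
Summing gcd(|Δx|,|Δy|) over the edges gives the boundary count: gcd(6,7) + gcd(16,11) + gcd(12,10) + gcd(37,19) + gcd(15,5) = 1+1+2+1+5 = 10.
By Pick's theorem A = I + B/2 − 1, so I = 99 − 10/2 + 1 = 95.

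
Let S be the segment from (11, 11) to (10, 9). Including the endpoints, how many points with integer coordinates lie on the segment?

The number of lattice points on a segment between lattice points is gcd(|Δx|,|Δy|) + 1 = gcd(1,2) + 1 = 1 + 1 = 2.

2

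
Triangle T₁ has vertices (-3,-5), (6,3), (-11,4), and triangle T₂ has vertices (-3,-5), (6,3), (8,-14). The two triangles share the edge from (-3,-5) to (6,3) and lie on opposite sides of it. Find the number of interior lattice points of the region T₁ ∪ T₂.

The union is the simple quadrilateral with vertices (-3,-5), (-11,4), (6,3), (8,-14) in order.
Using the shoelace formula, 2A = |((-3)·4 − (-11)·(-5)) + ((-11)·3 − 6·4) + (6·(-14) − 8·3) + (8·(-5) − (-3)·(-14))| = 314, so the area is 157.
Along each edge there are gcd(|Δx|,|Δy|)+1 lattice points, so counting each shared vertex once the boundary has gcd(8,9) + gcd(17,1) + gcd(2,17) + gcd(11,9) = 1+1+1+1 = 4.
By Pick's theorem I = A − B/2 + 1 = 157 − 4/2 + 1 = 156.

156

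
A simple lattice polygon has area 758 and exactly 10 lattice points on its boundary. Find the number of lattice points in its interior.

Pick's theorem A = I + B/2 − 1 rearranges to I = A − B/2 + 1 = 758 − 10/2 + 1 = 754.

754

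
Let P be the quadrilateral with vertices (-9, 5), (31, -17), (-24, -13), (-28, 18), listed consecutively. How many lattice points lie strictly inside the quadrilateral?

792

The shoelace formula gives twice the area as |[(-9)·(-17) − 31·5] + [31·(-13) − (-24)·(-17)] + [(-24)·18 − (-28)·(-13)] + [(-28)·5 − (-9)·18]| = 1587, so the area is 793.5.
The number of boundary lattice points is Σ gcd(|Δx|,|Δy|) = gcd(40,22) + gcd(55,4) + gcd(4,31) + gcd(19,13) = 2+1+1+1 = 5.
Pick's theorem gives I = A − B/2 + 1 = 793.5 − 5/2 + 1 = 792.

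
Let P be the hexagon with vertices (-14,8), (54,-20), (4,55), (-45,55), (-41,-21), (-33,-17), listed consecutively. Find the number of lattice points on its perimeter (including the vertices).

87

Along each edge there are gcd(|Δx|,|Δy|)+1 lattice points, so counting each shared vertex once the boundary has gcd(68,28) + gcd(50,75) + gcd(49,0) + gcd(4,76) + gcd(8,4) + gcd(19,25) = 4+25+49+4+4+1 = 87.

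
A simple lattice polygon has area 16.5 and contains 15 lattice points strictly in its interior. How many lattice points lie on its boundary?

5

Pick's theorem gives A = I + B/2 − 1, so B = 2(A − I + 1) = 2(16.5 − 15 + 1) = 5.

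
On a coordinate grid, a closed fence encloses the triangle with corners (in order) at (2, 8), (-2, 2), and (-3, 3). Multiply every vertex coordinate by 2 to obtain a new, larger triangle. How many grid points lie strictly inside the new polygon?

By the shoelace formula, twice the signed area is |[2·2 − (-2)·8] + [(-2)·3 − (-3)·2] + [(-3)·8 − 2·3]| = 10, so the area is 5.
Along each edge there are gcd(|Δx|,|Δy|)+1 lattice points, so counting each shared vertex once the boundary has gcd(4,6) + gcd(1,1) + gcd(5,5) = 2+1+5 = 8.
Scaling by 2 multiplies the area by 2² = 4 (so the new area is 20) and multiplies the boundary lattice-point count by 2, giving 16.
By Pick's theorem, the interior count of the dilated polygon is 20 − 16/2 + 1 = 13.

13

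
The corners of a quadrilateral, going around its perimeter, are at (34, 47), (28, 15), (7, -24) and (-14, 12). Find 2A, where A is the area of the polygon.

2901

The shoelace formula gives twice the area as |[34·15 − 28·47] + [28·(-24) − 7·15] + [7·12 − (-14)·(-24)] + [(-14)·47 − 34·12]| = 2901, so the area is 1450.5.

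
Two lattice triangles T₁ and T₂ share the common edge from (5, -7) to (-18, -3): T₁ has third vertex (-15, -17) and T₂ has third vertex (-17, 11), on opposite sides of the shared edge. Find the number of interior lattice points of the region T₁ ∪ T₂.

The union is the simple quadrilateral with vertices (5, -7), (-15, -17), (-18, -3), (-17, 11) in order.
By the shoelace formula, twice the signed area is |[5·(-17) − (-15)·(-7)] + [(-15)·(-3) − (-18)·(-17)] + [(-18)·11 − (-17)·(-3)] + [(-17)·(-7) − 5·11]| = 636, so the area is 318.
The number of boundary lattice points is Σ gcd(|Δx|,|Δy|) = gcd(20,10) + gcd(3,14) + gcd(1,14) + gcd(22,18) = 10+1+1+2 = 14.
By Pick's theorem I = A − B/2 + 1 = 318 − 14/2 + 1 = 312.

312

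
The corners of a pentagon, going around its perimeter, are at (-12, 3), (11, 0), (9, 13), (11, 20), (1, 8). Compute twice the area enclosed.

314

By the shoelace formula, twice the signed area is |((-12)·0 − 11·3) + (11·13 − 9·0) + (9·20 − 11·13) + (11·8 − 1·20) + (1·3 − (-12)·8)| = 314, so the area is 157.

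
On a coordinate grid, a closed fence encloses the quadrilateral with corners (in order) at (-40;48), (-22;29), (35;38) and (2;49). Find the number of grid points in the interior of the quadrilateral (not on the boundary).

863

By the shoelace formula, twice the signed area is |((-40)·29 − (-22)·48) + ((-22)·38 − 35·29) + (35·49 − 2·38) + (2·48 − (-40)·49)| = 1740, so the area is 870.
Summing gcd(|Δx|,|Δy|) over the edges gives the boundary count: gcd(18,19) + gcd(57,9) + gcd(33,11) + gcd(42,1) = 1+3+11+1 = 16.
By Pick's theorem A = I + B/2 − 1, so I = 870 − 16/2 + 1 = 863.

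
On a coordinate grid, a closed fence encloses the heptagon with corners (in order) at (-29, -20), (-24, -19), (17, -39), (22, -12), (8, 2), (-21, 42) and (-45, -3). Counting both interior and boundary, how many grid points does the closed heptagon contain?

By the shoelace formula, twice the signed area is |[(-29)·(-19) − (-24)·(-20)] + [(-24)·(-39) − 17·(-19)] + [17·(-12) − 22·(-39)] + [22·2 − 8·(-12)] + [8·42 − (-21)·2] + [(-21)·(-3) − (-45)·42] + [(-45)·(-20) − (-29)·(-3)]| = 5268, so the area is 2634.
The number of boundary lattice points is Σ gcd(|Δx|,|Δy|) = gcd(5,1) + gcd(41,20) + gcd(5,27) + gcd(14,14) + gcd(29,40) + gcd(24,45) + gcd(16,17) = 1+1+1+14+1+3+1 = 22.
Pick's theorem gives I = A − B/2 + 1 = 2634 − 22/2 + 1 = 2624, so the closed region contains I + B = 2624 + 22 = 2646 lattice points.

2646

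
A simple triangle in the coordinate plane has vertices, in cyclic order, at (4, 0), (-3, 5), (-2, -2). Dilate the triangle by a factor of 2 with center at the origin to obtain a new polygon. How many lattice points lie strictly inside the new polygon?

The shoelace formula gives twice the area as |[4·5 − (-3)·0] + [(-3)·(-2) − (-2)·5] + [(-2)·0 − 4·(-2)]| = 44, so the area is 22.
Summing gcd(|Δx|,|Δy|) over the edges gives the boundary count: gcd(7,5) + gcd(1,7) + gcd(6,2) = 1+1+2 = 4.
Scaling by 2 multiplies the area by 2² = 4 (so the new area is 88) and multiplies the boundary lattice-point count by 2, giving 8.
By Pick's theorem, the interior count of the dilated polygon is 88 − 8/2 + 1 = 85.

85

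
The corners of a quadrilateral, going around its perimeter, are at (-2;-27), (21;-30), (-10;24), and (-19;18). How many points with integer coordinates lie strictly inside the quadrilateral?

826

By the shoelace formula, twice the signed area is |[(-2)·(-30) − 21·(-27)] + [21·24 − (-10)·(-30)] + [(-10)·18 − (-19)·24] + [(-19)·(-27) − (-2)·18]| = 1656, so the area is 828.
Along each edge there are gcd(|Δx|,|Δy|)+1 lattice points, so counting each shared vertex once the boundary has gcd(23,3) + gcd(31,54) + gcd(9,6) + gcd(17,45) = 1+1+3+1 = 6.
Pick's theorem gives I = A − B/2 + 1 = 828 − 6/2 + 1 = 826.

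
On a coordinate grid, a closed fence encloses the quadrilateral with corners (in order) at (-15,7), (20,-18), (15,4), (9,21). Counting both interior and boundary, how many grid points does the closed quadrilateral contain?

By the shoelace formula, twice the signed area is |((-15)·(-18) − 20·7) + (20·4 − 15·(-18)) + (15·21 − 9·4) + (9·7 − (-15)·21)| = 1137, so the area is 1137/2.
Along each edge there are gcd(|Δx|,|Δy|)+1 lattice points, so counting each shared vertex once the boundary has gcd(35,25) + gcd(5,22) + gcd(6,17) + gcd(24,14) = 5+1+1+2 = 9.
Pick's theorem gives I = A − B/2 + 1 = 1137/2 − 9/2 + 1 = 565, so the closed region contains I + B = 565 + 9 = 574 lattice points.

574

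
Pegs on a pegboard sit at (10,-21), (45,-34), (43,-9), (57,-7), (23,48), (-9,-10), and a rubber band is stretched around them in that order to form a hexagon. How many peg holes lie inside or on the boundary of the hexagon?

Using the shoelace formula, 2A = |(10·(-34) − 45·(-21)) + (45·(-9) − 43·(-34)) + (43·(-7) − 57·(-9)) + (57·48 − 23·(-7)) + (23·(-10) − (-9)·48) + ((-9)·(-21) − 10·(-10))| = 5262, so the area is 2631.
Along each edge there are gcd(|Δx|,|Δy|)+1 lattice points, so counting each shared vertex once the boundary has gcd(35,13) + gcd(2,25) + gcd(14,2) + gcd(34,55) + gcd(32,58) + gcd(19,11) = 1+1+2+1+2+1 = 8.
Pick's theorem gives I = A − B/2 + 1 = 2631 − 8/2 + 1 = 2628, so the closed region contains I + B = 2628 + 8 = 2636 lattice points.

2636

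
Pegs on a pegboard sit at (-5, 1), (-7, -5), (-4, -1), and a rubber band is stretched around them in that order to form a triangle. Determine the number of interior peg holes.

The shoelace formula gives twice the area as |[(-5)·(-5) − (-7)·1] + [(-7)·(-1) − (-4)·(-5)] + [(-4)·1 − (-5)·(-1)]| = 10, so the area is 5.
Summing gcd(|Δx|,|Δy|) over the edges gives the boundary count: gcd(2,6) + gcd(3,4) + gcd(1,2) = 2+1+1 = 4.
By Pick's theorem A = I + B/2 − 1, so I = 5 − 4/2 + 1 = 4.

4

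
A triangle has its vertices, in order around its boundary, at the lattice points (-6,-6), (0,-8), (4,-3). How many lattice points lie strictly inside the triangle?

18

Using the shoelace formula, 2A = |((-6)·(-8) − 0·(-6)) + (0·(-3) − 4·(-8)) + (4·(-6) − (-6)·(-3))| = 38, so the area is 19.
Along each edge there are gcd(|Δx|,|Δy|)+1 lattice points, so counting each shared vertex once the boundary has gcd(6,2) + gcd(4,5) + gcd(10,3) = 2+1+1 = 4.
Pick's theorem gives I = A − B/2 + 1 = 19 − 4/2 + 1 = 18.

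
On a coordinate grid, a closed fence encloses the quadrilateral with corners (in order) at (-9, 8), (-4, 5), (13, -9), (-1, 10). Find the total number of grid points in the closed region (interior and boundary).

84

Using the shoelace formula, 2A = |[(-9)·5 − (-4)·8] + [(-4)·(-9) − 13·5] + [13·10 − (-1)·(-9)] + [(-1)·8 − (-9)·10]| = 161, so the area is 161/2.
Summing gcd(|Δx|,|Δy|) over the edges gives the boundary count: gcd(5,3) + gcd(17,14) + gcd(14,19) + gcd(8,2) = 1+1+1+2 = 5.
Pick's theorem gives I = A − B/2 + 1 = 161/2 − 5/2 + 1 = 79, so the closed region contains I + B = 79 + 5 = 84 lattice points.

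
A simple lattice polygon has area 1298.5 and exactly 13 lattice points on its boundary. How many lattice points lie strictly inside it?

1293

Pick's theorem A = I + B/2 − 1 rearranges to I = A − B/2 + 1 = 1298.5 − 13/2 + 1 = 1293.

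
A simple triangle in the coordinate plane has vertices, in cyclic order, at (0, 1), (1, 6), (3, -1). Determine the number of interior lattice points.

8

The shoelace formula gives twice the area as |(0·6 − 1·1) + (1·(-1) − 3·6) + (3·1 − 0·(-1))| = 17, so the area is 8.5.
The number of boundary lattice points is Σ gcd(|Δx|,|Δy|) = gcd(1,5) + gcd(2,7) + gcd(3,2) = 1+1+1 = 3.
Pick's theorem gives I = A − B/2 + 1 = 8.5 − 3/2 + 1 = 8.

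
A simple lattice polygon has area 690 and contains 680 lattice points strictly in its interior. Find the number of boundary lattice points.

22

Pick's theorem gives A = I + B/2 − 1, so B = 2(A − I + 1) = 2(690 − 680 + 1) = 22.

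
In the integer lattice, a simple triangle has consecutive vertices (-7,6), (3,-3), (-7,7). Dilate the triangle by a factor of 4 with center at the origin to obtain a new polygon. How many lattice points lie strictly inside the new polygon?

By the shoelace formula, twice the signed area is |((-7)·(-3) − 3·6) + (3·7 − (-7)·(-3)) + ((-7)·6 − (-7)·7)| = 10, so the area is 5.
Summing gcd(|Δx|,|Δy|) over the edges gives the boundary count: gcd(10,9) + gcd(10,10) + gcd(0,1) = 1+10+1 = 12.
Scaling by 4 multiplies the area by 4² = 16 (so the new area is 80) and multiplies the boundary lattice-point count by 4, giving 48.
By Pick's theorem, the interior count of the dilated polygon is 80 − 48/2 + 1 = 57.

57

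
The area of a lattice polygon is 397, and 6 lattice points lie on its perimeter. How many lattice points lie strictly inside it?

395

From Pick's theorem, I = A − B/2 + 1 = 397 − 6/2 + 1 = 395.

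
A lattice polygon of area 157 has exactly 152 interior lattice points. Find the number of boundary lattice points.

Pick's theorem gives A = I + B/2 − 1, so B = 2(A − I + 1) = 2(157 − 152 + 1) = 12.

12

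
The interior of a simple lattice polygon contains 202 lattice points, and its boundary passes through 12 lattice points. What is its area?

207

Pick's theorem states A = I + B/2 − 1, so A = 202 + 12/2 − 1 = 207.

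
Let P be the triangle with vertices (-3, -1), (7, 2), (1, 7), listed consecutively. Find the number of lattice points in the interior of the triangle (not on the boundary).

Using the shoelace formula, 2A = |[(-3)·2 − 7·(-1)] + [7·7 − 1·2] + [1·(-1) − (-3)·7]| = 68, so the area is 34.
Summing gcd(|Δx|,|Δy|) over the edges gives the boundary count: gcd(10,3) + gcd(6,5) + gcd(4,8) = 1+1+4 = 6.
By Pick's theorem A = I + B/2 − 1, so I = 34 − 6/2 + 1 = 32.

32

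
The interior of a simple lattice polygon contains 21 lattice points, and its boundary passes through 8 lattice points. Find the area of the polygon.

Pick's theorem states A = I + B/2 − 1, so A = 21 + 8/2 − 1 = 24.

24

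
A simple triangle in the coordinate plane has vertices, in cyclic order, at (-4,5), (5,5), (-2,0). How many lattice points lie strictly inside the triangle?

By the shoelace formula, twice the signed area is |[(-4)·5 − 5·5] + [5·0 − (-2)·5] + [(-2)·5 − (-4)·0]| = 45, so the area is 45/2.
The number of boundary lattice points is Σ gcd(|Δx|,|Δy|) = gcd(9,0) + gcd(7,5) + gcd(2,5) = 9+1+1 = 11.
By Pick's theorem A = I + B/2 − 1, so I = 45/2 − 11/2 + 1 = 18.

18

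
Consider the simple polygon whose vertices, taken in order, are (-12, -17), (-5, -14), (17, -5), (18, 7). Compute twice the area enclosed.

333

By the shoelace formula, twice the signed area is |((-12)·(-14) − (-5)·(-17)) + ((-5)·(-5) − 17·(-14)) + (17·7 − 18·(-5)) + (18·(-17) − (-12)·7)| = 333, so the area is 166.5.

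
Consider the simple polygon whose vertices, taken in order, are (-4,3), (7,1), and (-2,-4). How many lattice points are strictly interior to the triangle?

By the shoelace formula, twice the signed area is |[(-4)·1 − 7·3] + [7·(-4) − (-2)·1] + [(-2)·3 − (-4)·(-4)]| = 73, so the area is 73/2.
The number of boundary lattice points is Σ gcd(|Δx|,|Δy|) = gcd(11,2) + gcd(9,5) + gcd(2,7) = 1+1+1 = 3.
By Pick's theorem A = I + B/2 − 1, so I = 73/2 − 3/2 + 1 = 36.

36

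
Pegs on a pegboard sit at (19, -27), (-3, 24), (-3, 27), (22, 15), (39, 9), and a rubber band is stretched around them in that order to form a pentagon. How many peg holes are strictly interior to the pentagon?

938

By the shoelace formula, twice the signed area is |[19·24 − (-3)·(-27)] + [(-3)·27 − (-3)·24] + [(-3)·15 − 22·27] + [22·9 − 39·15] + [39·(-27) − 19·9]| = 1884, so the area is 942.
Along each edge there are gcd(|Δx|,|Δy|)+1 lattice points, so counting each shared vertex once the boundary has gcd(22,51) + gcd(0,3) + gcd(25,12) + gcd(17,6) + gcd(20,36) = 1+3+1+1+4 = 10.
By Pick's theorem A = I + B/2 − 1, so I = 942 − 10/2 + 1 = 938.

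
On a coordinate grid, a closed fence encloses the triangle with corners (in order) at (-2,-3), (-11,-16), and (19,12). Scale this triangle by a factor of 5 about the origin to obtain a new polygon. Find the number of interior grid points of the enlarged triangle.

1711

By the shoelace formula, twice the signed area is |[(-2)·(-16) − (-11)·(-3)] + [(-11)·12 − 19·(-16)] + [19·(-3) − (-2)·12]| = 138, so the area is 69.
Along each edge there are gcd(|Δx|,|Δy|)+1 lattice points, so counting each shared vertex once the boundary has gcd(9,13) + gcd(30,28) + gcd(21,15) = 1+2+3 = 6.
Scaling by 5 multiplies the area by 5² = 25 (so the new area is 1725) and multiplies the boundary lattice-point count by 5, giving 30.
By Pick's theorem, the interior count of the dilated polygon is 1725 − 30/2 + 1 = 1711.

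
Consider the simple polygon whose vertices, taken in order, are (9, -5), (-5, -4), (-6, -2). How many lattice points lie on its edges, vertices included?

5

Summing gcd(|Δx|,|Δy|) over the edges gives the boundary count: gcd(14,1) + gcd(1,2) + gcd(15,3) = 1+1+3 = 5.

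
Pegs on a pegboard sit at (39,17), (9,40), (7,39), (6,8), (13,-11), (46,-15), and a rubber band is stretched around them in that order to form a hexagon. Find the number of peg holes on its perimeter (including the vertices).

6

The number of boundary lattice points is Σ gcd(|Δx|,|Δy|) = gcd(30,23) + gcd(2,1) + gcd(1,31) + gcd(7,19) + gcd(33,4) + gcd(7,32) = 1+1+1+1+1+1 = 6.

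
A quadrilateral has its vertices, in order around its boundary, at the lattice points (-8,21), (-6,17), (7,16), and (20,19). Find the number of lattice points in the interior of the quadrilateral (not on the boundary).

78

Using the shoelace formula, 2A = |[(-8)·17 − (-6)·21] + [(-6)·16 − 7·17] + [7·19 − 20·16] + [20·21 − (-8)·19]| = 160, so the area is 80.
Along each edge there are gcd(|Δx|,|Δy|)+1 lattice points, so counting each shared vertex once the boundary has gcd(2,4) + gcd(13,1) + gcd(13,3) + gcd(28,2) = 2+1+1+2 = 6.
Pick's theorem gives I = A − B/2 + 1 = 80 − 6/2 + 1 = 78.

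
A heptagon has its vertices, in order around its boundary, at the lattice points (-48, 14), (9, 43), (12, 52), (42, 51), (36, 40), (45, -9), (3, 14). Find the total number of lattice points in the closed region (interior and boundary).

The shoelace formula gives twice the area as |((-48)·43 − 9·14) + (9·52 − 12·43) + (12·51 − 42·52) + (42·40 − 36·51) + (36·(-9) − 45·40) + (45·14 − 3·(-9)) + (3·14 − (-48)·14)| = 4719, so the area is 2359.5.
Summing gcd(|Δx|,|Δy|) over the edges gives the boundary count: gcd(57,29) + gcd(3,9) + gcd(30,1) + gcd(6,11) + gcd(9,49) + gcd(42,23) + gcd(51,0) = 1+3+1+1+1+1+51 = 59.
Pick's theorem gives I = A − B/2 + 1 = 2359.5 − 59/2 + 1 = 2331, so the closed region contains I + B = 2331 + 59 = 2390 lattice points.

2390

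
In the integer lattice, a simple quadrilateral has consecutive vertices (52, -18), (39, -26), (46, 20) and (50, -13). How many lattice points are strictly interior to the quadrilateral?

247

The shoelace formula gives twice the area as |(52·(-26) − 39·(-18)) + (39·20 − 46·(-26)) + (46·(-13) − 50·20) + (50·(-18) − 52·(-13))| = 496, so the area is 248.
Along each edge there are gcd(|Δx|,|Δy|)+1 lattice points, so counting each shared vertex once the boundary has gcd(13,8) + gcd(7,46) + gcd(4,33) + gcd(2,5) = 1+1+1+1 = 4.
By Pick's theorem A = I + B/2 − 1, so I = 248 − 4/2 + 1 = 247.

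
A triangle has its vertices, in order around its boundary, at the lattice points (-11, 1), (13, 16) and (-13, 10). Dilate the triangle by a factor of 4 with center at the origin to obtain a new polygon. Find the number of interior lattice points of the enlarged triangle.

Using the shoelace formula, 2A = |[(-11)·16 − 13·1] + [13·10 − (-13)·16] + [(-13)·1 − (-11)·10]| = 246, so the area is 123.
Along each edge there are gcd(|Δx|,|Δy|)+1 lattice points, so counting each shared vertex once the boundary has gcd(24,15) + gcd(26,6) + gcd(2,9) = 3+2+1 = 6.
Scaling by 4 multiplies the area by 4² = 16 (so the new area is 1968) and multiplies the boundary lattice-point count by 4, giving 24.
By Pick's theorem, the interior count of the dilated polygon is 1968 − 24/2 + 1 = 1957.

1957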